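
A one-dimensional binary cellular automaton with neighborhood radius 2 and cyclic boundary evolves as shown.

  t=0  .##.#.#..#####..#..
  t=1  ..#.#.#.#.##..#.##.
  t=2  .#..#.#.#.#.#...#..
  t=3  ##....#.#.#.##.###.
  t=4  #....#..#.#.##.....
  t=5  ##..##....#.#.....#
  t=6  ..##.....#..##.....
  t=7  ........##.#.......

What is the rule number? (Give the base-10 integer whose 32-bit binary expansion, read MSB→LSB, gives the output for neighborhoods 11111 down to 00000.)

  #####|#  b31=1 t=0,i=11
  ####.|.  b30=0 t=0,i=12
  ###.#|.  b29=0 t=3,i=17
  ###..|.  b28=0 t=0,i=13
  ##.##|.  b27=0 t=3,i=14
  ##.#.|.  b26=0 t=0,i=3
  ##..#|#  b25=1 t=0,i=14
  ##...|.  b24=0 t=1,i=18
  #.###|.  b23=0 t=3,i=15
  #.##.|#  b22=1 t=1,i=10
  #.#.#|#  b21=1 t=0,i=4
  #.#..|#  b20=1 t=0,i=6
  #..##|#  b19=1 t=0,i=8
  #..#.|.  b18=0 t=0,i=15
  #...#|.  b17=0 t=0,i=18
  #....|.  b16=0 t=3,i=3
  .####|#  b15=1 t=0,i=10
  .###.|.  b14=0 t=3,i=16
  .##.#|#  b13=1 t=0,i=2
  .##..|.  b12=0 t=1,i=11
  .#.##|.  b11=0 t=1,i=9
  .#.#.|.  b10=0 t=0,i=5
  .#..#|.  b9=0 t=0,i=7
  .#...|#  b8=1 t=0,i=17
  ..###|.  b7=0 t=0,i=9
  ..##.|.  b6=0 t=0,i=1
  ..#.#|.  b5=0 t=1,i=2
  ..#..|#  b4=1 t=0,i=16
  ...##|.  b3=0 t=0,i=0
  ...#.|#  b2=1 t=1,i=1
  ....#|.  b1=0 t=3,i=4
  .....|.  b0=0 t=4,i=16
  bits 10000010011110001010000100010100 = 2188943636

2188943636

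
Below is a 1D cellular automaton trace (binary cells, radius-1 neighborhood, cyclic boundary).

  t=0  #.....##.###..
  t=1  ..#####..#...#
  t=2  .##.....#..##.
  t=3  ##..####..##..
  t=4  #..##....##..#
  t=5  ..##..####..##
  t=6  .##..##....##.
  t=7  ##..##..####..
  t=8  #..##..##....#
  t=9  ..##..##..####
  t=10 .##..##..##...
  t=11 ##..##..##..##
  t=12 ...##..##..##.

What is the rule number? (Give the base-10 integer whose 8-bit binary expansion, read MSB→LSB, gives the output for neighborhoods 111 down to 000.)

  nb ###: next=.  (t=0,i=10, bit7=0)
  nb ##.: next=.  (t=0,i=7, bit6=0)
  nb #.#: next=.  (t=0,i=8, bit5=0)
  nb #..: next=.  (t=0,i=1, bit4=0)
  nb .##: next=#  (t=0,i=6, bit3=1)
  nb .#.: next=.  (t=0,i=0, bit2=0)
  nb ..#: next=#  (t=0,i=5, bit1=1)
  nb ...: next=#  (t=0,i=2, bit0=1)
  bits 00001011 = 11

11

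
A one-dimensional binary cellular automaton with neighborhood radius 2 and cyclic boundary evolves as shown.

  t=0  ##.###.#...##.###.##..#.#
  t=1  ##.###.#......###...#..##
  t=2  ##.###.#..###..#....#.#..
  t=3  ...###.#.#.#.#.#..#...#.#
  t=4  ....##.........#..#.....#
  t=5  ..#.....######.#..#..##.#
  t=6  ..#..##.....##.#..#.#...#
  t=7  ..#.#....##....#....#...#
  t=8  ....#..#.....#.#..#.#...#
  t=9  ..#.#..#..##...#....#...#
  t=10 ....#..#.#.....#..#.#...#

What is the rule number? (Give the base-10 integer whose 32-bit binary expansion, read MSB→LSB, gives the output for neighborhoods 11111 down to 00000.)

1654147091

  ##### -> .   bit 31 = 0  t=5,i=10
  ####. -> #   bit 30 = 1  t=1,i=0
  ###.# -> #   bit 29 = 1  t=0,i=1
  ###.. -> .   bit 28 = 0  t=1,i=16
  ##.## -> .   bit 27 = 0  t=0,i=2
  ##.#. -> .   bit 26 = 0  t=0,i=6
  ##..# -> #   bit 25 = 1  t=0,i=20
  ##... -> .   bit 24 = 0  t=1,i=17
  #.### -> #   bit 23 = 1  t=0,i=3
  #.##. -> .   bit 22 = 0  t=0,i=18
  #.#.# -> .   bit 21 = 0  t=3,i=7
  #.#.. -> #   bit 20 = 1  t=0,i=7
  #..## -> #   bit 19 = 1  t=1,i=22
  #..#. -> .   bit 18 = 0  t=0,i=21
  #...# -> .   bit 17 = 0  t=0,i=9
  #.... -> .   bit 16 = 0  t=1,i=9
  .#### -> .   bit 15 = 0  t=1,i=24
  .###. -> #   bit 14 = 1  t=0,i=0
  .##.# -> .   bit 13 = 0  t=0,i=12
  .##.. -> .   bit 12 = 0  t=0,i=19
  .#.## -> #   bit 11 = 1  t=0,i=23
  .#.#. -> .   bit 10 = 0  t=2,i=21
  .#..# -> .   bit 9 = 0  t=1,i=21
  .#... -> .   bit 8 = 0  t=0,i=8
  ..### -> .   bit 7 = 0  t=1,i=14
  ..##. -> .   bit 6 = 0  t=0,i=11
  ..#.# -> .   bit 5 = 0  t=0,i=22
  ..#.. -> #   bit 4 = 1  t=1,i=20
  ...## -> .   bit 3 = 0  t=0,i=10
  ...#. -> .   bit 2 = 0  t=1,i=19
  ....# -> #   bit 1 = 1  t=1,i=12
  ..... -> #   bit 0 = 1  t=1,i=10
  bits 01100010100110000100100000010011 = 1654147091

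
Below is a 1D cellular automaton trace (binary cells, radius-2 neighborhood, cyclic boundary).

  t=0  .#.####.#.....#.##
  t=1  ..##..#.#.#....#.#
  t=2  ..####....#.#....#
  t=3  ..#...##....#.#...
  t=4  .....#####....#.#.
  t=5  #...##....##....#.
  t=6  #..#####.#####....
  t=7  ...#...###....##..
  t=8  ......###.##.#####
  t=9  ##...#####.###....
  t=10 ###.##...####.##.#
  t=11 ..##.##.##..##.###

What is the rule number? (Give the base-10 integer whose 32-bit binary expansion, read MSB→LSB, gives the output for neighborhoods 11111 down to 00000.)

731216072

  ##### -> .   bit 31 = 0  t=4,i=7
  ####. -> .   bit 30 = 0  t=0,i=5
  ###.# -> #   bit 29 = 1  t=0,i=6
  ###.. -> .   bit 28 = 0  t=2,i=5
  ##.## -> #   bit 27 = 1  t=6,i=8
  ##.#. -> .   bit 26 = 0  t=0,i=0
  ##..# -> #   bit 25 = 1  t=1,i=4
  ##... -> #   bit 24 = 1  t=2,i=6
  #.### -> #   bit 23 = 1  t=0,i=3
  #.##. -> .   bit 22 = 0  t=0,i=16
  #.#.# -> .   bit 21 = 0  t=0,i=1
  #.#.. -> #   bit 20 = 1  t=0,i=8
  #..## -> .   bit 19 = 0  t=1,i=1
  #..#. -> #   bit 18 = 1  t=1,i=5
  #...# -> .   bit 17 = 0  t=3,i=4
  #.... -> #   bit 16 = 1  t=0,i=10
  .#### -> .   bit 15 = 0  t=0,i=4
  .###. -> #   bit 14 = 1  t=7,i=8
  .##.# -> #   bit 13 = 1  t=0,i=17
  .##.. -> #   bit 12 = 1  t=1,i=3
  .#.## -> #   bit 11 = 1  t=0,i=2
  .#.#. -> .   bit 10 = 0  t=1,i=7
  .#..# -> .   bit 9 = 0  t=1,i=0
  .#... -> .   bit 8 = 0  t=0,i=9
  ..### -> #   bit 7 = 1  t=2,i=2
  ..##. -> #   bit 6 = 1  t=1,i=2
  ..#.# -> .   bit 5 = 0  t=0,i=14
  ..#.. -> .   bit 4 = 0  t=2,i=17
  ...## -> #   bit 3 = 1  t=3,i=5
  ...#. -> .   bit 2 = 0  t=0,i=13
  ....# -> .   bit 1 = 0  t=0,i=12
  ..... -> .   bit 0 = 0  t=0,i=11
  bits 00101011100101010111100011001000 = 731216072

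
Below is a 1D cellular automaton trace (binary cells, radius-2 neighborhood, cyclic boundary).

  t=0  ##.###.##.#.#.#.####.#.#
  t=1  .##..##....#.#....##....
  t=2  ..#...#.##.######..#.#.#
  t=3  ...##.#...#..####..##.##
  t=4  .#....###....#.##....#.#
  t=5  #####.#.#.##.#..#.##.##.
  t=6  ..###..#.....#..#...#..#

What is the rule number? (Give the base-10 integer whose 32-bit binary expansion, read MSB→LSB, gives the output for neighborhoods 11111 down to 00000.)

4162000290

  ##### -> #   bit 31 = 1  t=2,i=13
  ####. -> #   bit 30 = 1  t=0,i=18
  ###.# -> #   bit 29 = 1  t=0,i=1
  ###.. -> #   bit 28 = 1  t=2,i=16
  ##.## -> #   bit 27 = 1  t=0,i=2
  ##.#. -> .   bit 26 = 0  t=0,i=9
  ##..# -> .   bit 25 = 0  t=1,i=3
  ##... -> .   bit 24 = 0  t=1,i=7
  #.### -> .   bit 23 = 0  t=0,i=3
  #.##. -> .   bit 22 = 0  t=0,i=7
  #.#.# -> .   bit 21 = 0  t=0,i=10
  #.#.. -> #   bit 20 = 1  t=1,i=13
  #..## -> .   bit 19 = 0  t=1,i=4
  #..#. -> .   bit 18 = 0  t=2,i=1
  #...# -> #   bit 17 = 1  t=2,i=4
  #.... -> #   bit 16 = 1  t=1,i=8
  .#### -> .   bit 15 = 0  t=0,i=17
  .###. -> .   bit 14 = 0  t=0,i=0
  .##.# -> .   bit 13 = 0  t=0,i=8
  .##.. -> #   bit 12 = 1  t=1,i=2
  .#.## -> .   bit 11 = 0  t=0,i=15
  .#.#. -> #   bit 10 = 1  t=0,i=11
  .#..# -> .   bit 9 = 0  t=2,i=0
  .#... -> #   bit 8 = 1  t=1,i=14
  ..### -> #   bit 7 = 1  t=3,i=13
  ..##. -> .   bit 6 = 0  t=1,i=1
  ..#.# -> #   bit 5 = 1  t=1,i=11
  ..#.. -> .   bit 4 = 0  t=2,i=2
  ...## -> .   bit 3 = 0  t=1,i=0
  ...#. -> .   bit 2 = 0  t=1,i=10
  ....# -> #   bit 1 = 1  t=1,i=9
  ..... -> .   bit 0 = 0  t=1,i=22
  bits 11111000000100110001010110100010 = 4162000290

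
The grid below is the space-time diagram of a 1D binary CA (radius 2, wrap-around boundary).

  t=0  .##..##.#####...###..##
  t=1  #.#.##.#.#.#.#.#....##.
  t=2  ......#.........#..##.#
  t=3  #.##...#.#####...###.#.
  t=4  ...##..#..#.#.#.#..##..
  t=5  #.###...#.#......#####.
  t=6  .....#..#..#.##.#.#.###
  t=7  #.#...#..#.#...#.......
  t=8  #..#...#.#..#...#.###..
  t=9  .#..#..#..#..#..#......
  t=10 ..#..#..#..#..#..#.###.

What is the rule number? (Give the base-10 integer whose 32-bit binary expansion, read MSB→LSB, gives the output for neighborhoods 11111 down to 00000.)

  [31] ##### => .  t=0,i=10
  [30] ####. => #  t=0,i=11
  [29] ###.# => #  t=3,i=19
  [28] ###.. => .  t=0,i=12
  [27] ##.## => #  t=0,i=0
  [26] ##.#. => #  t=1,i=6
  [25] ##..# => .  t=0,i=3
  [24] ##... => #  t=0,i=13
  [23] #.### => .  t=0,i=8
  [22] #.##. => .  t=0,i=1
  [21] #.#.# => .  t=1,i=0
  [20] #.#.. => .  t=1,i=15
  [19] #..## => #  t=0,i=4
  [18] #..#. => .  t=4,i=6
  [17] #...# => .  t=0,i=14
  [16] #.... => .  t=1,i=17
  [15] .#### => #  t=0,i=9
  [14] .###. => .  t=0,i=17
  [13] .##.# => .  t=0,i=6
  [12] .##.. => #  t=0,i=2
  [11] .#.## => .  t=1,i=3
  [10] .#.#. => .  t=1,i=1
  [9] .#..# => #  t=2,i=17
  [8] .#... => #  t=1,i=16
  [7] ..### => .  t=0,i=16
  [6] ..##. => #  t=0,i=5
  [5] ..#.# => #  t=3,i=7
  [4] ..#.. => .  t=2,i=6
  [3] ...## => #  t=0,i=15
  [2] ...#. => .  t=2,i=5
  [1] ....# => .  t=1,i=18
  [0] ..... => #  t=2,i=2
  bits 01101101000010001001001101101001 = 1829278569

1829278569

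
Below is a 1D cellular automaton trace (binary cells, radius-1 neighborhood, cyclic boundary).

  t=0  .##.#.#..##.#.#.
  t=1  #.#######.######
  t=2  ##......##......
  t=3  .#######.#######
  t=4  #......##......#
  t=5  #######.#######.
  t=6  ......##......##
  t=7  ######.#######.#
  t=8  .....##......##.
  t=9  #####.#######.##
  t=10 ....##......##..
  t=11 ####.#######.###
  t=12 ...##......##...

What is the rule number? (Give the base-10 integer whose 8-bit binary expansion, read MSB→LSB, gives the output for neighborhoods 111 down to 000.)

119

  ### -> .   bit 7 = 0  t=1,i=3
  ##. -> #   bit 6 = 1  t=0,i=2
  #.# -> #   bit 5 = 1  t=0,i=3
  #.. -> #   bit 4 = 1  t=0,i=7
  .## -> .   bit 3 = 0  t=0,i=1
  .#. -> #   bit 2 = 1  t=0,i=4
  ..# -> #   bit 1 = 1  t=0,i=0
  ... -> #   bit 0 = 1  t=2,i=3
  bits 01110111 = 119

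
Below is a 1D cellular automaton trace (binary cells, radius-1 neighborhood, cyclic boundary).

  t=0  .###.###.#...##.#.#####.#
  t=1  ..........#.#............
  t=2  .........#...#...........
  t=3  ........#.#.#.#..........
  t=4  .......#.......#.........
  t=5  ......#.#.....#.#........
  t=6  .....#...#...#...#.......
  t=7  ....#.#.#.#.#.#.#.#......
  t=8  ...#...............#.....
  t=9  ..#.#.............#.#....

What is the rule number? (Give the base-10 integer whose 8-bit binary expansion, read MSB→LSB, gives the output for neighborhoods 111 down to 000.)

18

  ### -> .   bit 7 = 0  t=0,i=2
  ##. -> .   bit 6 = 0  t=0,i=3
  #.# -> .   bit 5 = 0  t=0,i=0
  #.. -> #   bit 4 = 1  t=0,i=10
  .## -> .   bit 3 = 0  t=0,i=1
  .#. -> .   bit 2 = 0  t=0,i=9
  ..# -> #   bit 1 = 1  t=0,i=12
  ... -> .   bit 0 = 0  t=0,i=11
  bits 00010010 = 18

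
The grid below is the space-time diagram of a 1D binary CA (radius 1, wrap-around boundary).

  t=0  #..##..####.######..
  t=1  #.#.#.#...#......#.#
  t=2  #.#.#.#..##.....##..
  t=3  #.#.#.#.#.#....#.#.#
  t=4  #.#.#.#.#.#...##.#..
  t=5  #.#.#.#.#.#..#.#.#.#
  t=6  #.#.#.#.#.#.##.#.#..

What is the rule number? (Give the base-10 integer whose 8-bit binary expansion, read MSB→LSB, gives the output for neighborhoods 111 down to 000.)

70

  nb ###: next=.  (t=0,i=8, bit7=0)
  nb ##.: next=#  (t=0,i=4, bit6=1)
  nb #.#: next=.  (t=0,i=11, bit5=0)
  nb #..: next=.  (t=0,i=1, bit4=0)
  nb .##: next=.  (t=0,i=3, bit3=0)
  nb .#.: next=#  (t=0,i=0, bit2=1)
  nb ..#: next=#  (t=0,i=2, bit1=1)
  nb ...: next=.  (t=1,i=8, bit0=0)
  bits 01000110 = 70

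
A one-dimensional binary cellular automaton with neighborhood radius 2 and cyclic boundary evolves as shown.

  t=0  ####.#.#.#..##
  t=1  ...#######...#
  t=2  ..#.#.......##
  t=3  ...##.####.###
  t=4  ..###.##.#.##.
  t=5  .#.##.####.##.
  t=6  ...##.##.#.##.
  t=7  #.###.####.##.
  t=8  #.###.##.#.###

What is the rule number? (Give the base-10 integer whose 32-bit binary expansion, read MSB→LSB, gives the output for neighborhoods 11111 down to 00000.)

  ##### -> .   bit 31 = 0  t=0,i=0
  ####. -> .   bit 30 = 0  t=0,i=2
  ###.# -> #   bit 29 = 1  t=0,i=3
  ###.. -> .   bit 28 = 0  t=1,i=9
  ##.## -> .   bit 27 = 0  t=3,i=5
  ##.#. -> #   bit 26 = 1  t=0,i=4
  ##..# -> .   bit 25 = 0  t=2,i=0
  ##... -> .   bit 24 = 0  t=1,i=10
  #.### -> #   bit 23 = 1  t=3,i=6
  #.##. -> #   bit 22 = 1  t=4,i=6
  #.#.# -> #   bit 21 = 1  t=0,i=5
  #.#.. -> #   bit 20 = 1  t=0,i=9
  #..## -> .   bit 19 = 0  t=0,i=11
  #..#. -> .   bit 18 = 0  t=2,i=1
  #...# -> .   bit 17 = 0  t=1,i=1
  #.... -> #   bit 16 = 1  t=2,i=6
  .#### -> #   bit 15 = 1  t=0,i=13
  .###. -> #   bit 14 = 1  t=3,i=12
  .##.# -> #   bit 13 = 1  t=3,i=4
  .##.. -> #   bit 12 = 1  t=2,i=13
  .#.## -> .   bit 11 = 0  t=4,i=10
  .#.#. -> #   bit 10 = 1  t=0,i=6
  .#..# -> .   bit 9 = 0  t=0,i=10
  .#... -> .   bit 8 = 0  t=1,i=0
  ..### -> .   bit 7 = 0  t=0,i=12
  ..##. -> #   bit 6 = 1  t=2,i=12
  ..#.# -> .   bit 5 = 0  t=2,i=2
  ..#.. -> #   bit 4 = 1  t=1,i=13
  ...## -> #   bit 3 = 1  t=1,i=2
  ...#. -> #   bit 2 = 1  t=1,i=12
  ....# -> .   bit 1 = 0  t=2,i=10
  ..... -> #   bit 0 = 1  t=2,i=7
  bits 00100100111100011111010001011101 = 619836509

619836509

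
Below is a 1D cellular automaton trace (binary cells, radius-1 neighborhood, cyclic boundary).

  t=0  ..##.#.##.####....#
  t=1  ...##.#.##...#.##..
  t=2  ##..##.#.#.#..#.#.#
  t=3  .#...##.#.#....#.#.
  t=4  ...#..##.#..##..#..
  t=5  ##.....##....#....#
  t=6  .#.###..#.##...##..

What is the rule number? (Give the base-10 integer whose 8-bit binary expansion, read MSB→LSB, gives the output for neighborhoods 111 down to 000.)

97

  ###|.  b7=0 t=0,i=11
  ##.|#  b6=1 t=0,i=3
  #.#|#  b5=1 t=0,i=4
  #..|.  b4=0 t=0,i=0
  .##|.  b3=0 t=0,i=2
  .#.|.  b2=0 t=0,i=5
  ..#|.  b1=0 t=0,i=1
  ...|#  b0=1 t=0,i=15
  bits 01100001 = 97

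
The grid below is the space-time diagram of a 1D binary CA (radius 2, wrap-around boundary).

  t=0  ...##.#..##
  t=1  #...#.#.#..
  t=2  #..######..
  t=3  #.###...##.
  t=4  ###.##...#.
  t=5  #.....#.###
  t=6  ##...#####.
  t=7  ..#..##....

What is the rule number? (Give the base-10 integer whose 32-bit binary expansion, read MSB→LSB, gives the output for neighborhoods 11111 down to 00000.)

  #####|.  b31=0 t=2,i=5
  ####.|.  b30=0 t=2,i=7
  ###.#|.  b29=0 t=4,i=2
  ###..|#  b28=1 t=2,i=8
  ##.##|.  b27=0 t=4,i=3
  ##.#.|.  b26=0 t=0,i=5
  ##..#|#  b25=1 t=2,i=9
  ##...|#  b24=1 t=0,i=0
  #.###|#  b23=1 t=3,i=2
  #.##.|.  b22=0 t=4,i=4
  #.#.#|#  b21=1 t=1,i=6
  #.#..|#  b20=1 t=0,i=6
  #..##|#  b19=1 t=0,i=8
  #..#.|.  b18=0 t=1,i=10
  #...#|.  b17=0 t=0,i=1
  #....|.  b16=0 t=5,i=2
  .####|#  b15=1 t=2,i=4
  .###.|.  b14=0 t=3,i=3
  .##.#|#  b13=1 t=0,i=4
  .##..|.  b12=0 t=0,i=10
  .#.##|#  b11=1 t=3,i=1
  .#.#.|#  b10=1 t=1,i=5
  .#..#|.  b9=0 t=0,i=7
  .#...|.  b8=0 t=1,i=1
  ..###|#  b7=1 t=2,i=3
  ..##.|.  b6=0 t=0,i=3
  ..#.#|#  b5=1 t=1,i=4
  ..#..|#  b4=1 t=1,i=0
  ...##|.  b3=0 t=0,i=2
  ...#.|#  b2=1 t=1,i=3
  ....#|.  b1=0 t=5,i=4
  .....|.  b0=0 t=5,i=3
  bits 00010011101110001010110010110100 = 330869940

330869940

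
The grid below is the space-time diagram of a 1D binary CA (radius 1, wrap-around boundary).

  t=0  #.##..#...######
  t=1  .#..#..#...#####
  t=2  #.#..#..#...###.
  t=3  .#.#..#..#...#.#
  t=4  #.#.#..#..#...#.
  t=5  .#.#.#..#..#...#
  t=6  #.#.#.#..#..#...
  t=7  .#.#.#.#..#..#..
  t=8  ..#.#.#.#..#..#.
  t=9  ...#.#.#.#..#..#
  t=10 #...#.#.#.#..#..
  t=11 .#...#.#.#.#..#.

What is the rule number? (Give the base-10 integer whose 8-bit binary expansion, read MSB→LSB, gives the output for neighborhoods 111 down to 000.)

176

  ###|#  b7=1 t=0,i=11
  ##.|.  b6=0 t=0,i=0
  #.#|#  b5=1 t=0,i=1
  #..|#  b4=1 t=0,i=4
  .##|.  b3=0 t=0,i=2
  .#.|.  b2=0 t=0,i=6
  ..#|.  b1=0 t=0,i=5
  ...|.  b0=0 t=0,i=8
  bits 10110000 = 176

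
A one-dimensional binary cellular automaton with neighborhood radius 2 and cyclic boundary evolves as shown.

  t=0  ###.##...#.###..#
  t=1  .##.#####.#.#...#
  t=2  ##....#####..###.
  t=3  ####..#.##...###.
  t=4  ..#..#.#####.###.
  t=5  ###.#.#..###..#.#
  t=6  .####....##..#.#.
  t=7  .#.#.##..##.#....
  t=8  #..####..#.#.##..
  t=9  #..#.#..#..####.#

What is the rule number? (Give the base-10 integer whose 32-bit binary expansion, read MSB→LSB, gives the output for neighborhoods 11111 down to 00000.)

3848755668

  ##### -> #   bit 31 = 1  t=1,i=6
  ####. -> #   bit 30 = 1  t=0,i=1
  ###.# -> #   bit 29 = 1  t=0,i=2
  ###.. -> .   bit 28 = 0  t=0,i=13
  ##.## -> .   bit 27 = 0  t=0,i=3
  ##.#. -> #   bit 26 = 1  t=1,i=9
  ##..# -> .   bit 25 = 0  t=0,i=14
  ##... -> #   bit 24 = 1  t=0,i=6
  #.### -> .   bit 23 = 0  t=0,i=11
  #.##. -> #   bit 22 = 1  t=0,i=4
  #.#.# -> #   bit 21 = 1  t=1,i=10
  #.#.. -> .   bit 20 = 0  t=1,i=12
  #..## -> .   bit 19 = 0  t=0,i=15
  #..#. -> #   bit 18 = 1  t=3,i=5
  #...# -> #   bit 17 = 1  t=0,i=7
  #.... -> #   bit 16 = 1  t=2,i=3
  .#### -> .   bit 15 = 0  t=0,i=0
  .###. -> #   bit 14 = 1  t=0,i=12
  .##.# -> .   bit 13 = 0  t=1,i=2
  .##.. -> #   bit 12 = 1  t=0,i=5
  .#.## -> #   bit 11 = 1  t=0,i=10
  .#.#. -> .   bit 10 = 0  t=1,i=11
  .#..# -> .   bit 9 = 0  t=4,i=3
  .#... -> #   bit 8 = 1  t=1,i=13
  ..### -> #   bit 7 = 1  t=0,i=16
  ..##. -> #   bit 6 = 1  t=6,i=9
  ..#.# -> .   bit 5 = 0  t=0,i=9
  ..#.. -> #   bit 4 = 1  t=4,i=2
  ...## -> .   bit 3 = 0  t=2,i=5
  ...#. -> #   bit 2 = 1  t=0,i=8
  ....# -> .   bit 1 = 0  t=2,i=4
  ..... -> .   bit 0 = 0  t=7,i=15
  bits 11100101011001110101100111010100 = 3848755668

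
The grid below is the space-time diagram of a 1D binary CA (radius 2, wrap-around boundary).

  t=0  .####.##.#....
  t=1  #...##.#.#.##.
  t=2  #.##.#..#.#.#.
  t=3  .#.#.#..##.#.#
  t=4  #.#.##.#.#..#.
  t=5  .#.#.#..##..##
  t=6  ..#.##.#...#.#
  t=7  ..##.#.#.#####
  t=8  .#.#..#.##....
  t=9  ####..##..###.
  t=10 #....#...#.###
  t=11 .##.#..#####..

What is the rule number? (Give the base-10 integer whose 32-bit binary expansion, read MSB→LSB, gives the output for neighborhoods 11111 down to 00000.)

698051629

  nb #####: next=.  (t=7,i=11, bit31=0)
  nb ####.: next=.  (t=0,i=3, bit30=0)
  nb ###.#: next=#  (t=0,i=4, bit29=1)
  nb ###..: next=.  (t=7,i=13, bit28=0)
  nb ##.##: next=#  (t=0,i=5, bit27=1)
  nb ##.#.: next=.  (t=0,i=8, bit26=0)
  nb ##..#: next=.  (t=5,i=10, bit25=0)
  nb ##...: next=#  (t=8,i=10, bit24=1)
  nb #.###: next=#  (t=7,i=9, bit23=1)
  nb #.##.: next=.  (t=0,i=6, bit22=0)
  nb #.#.#: next=.  (t=1,i=7, bit21=0)
  nb #.#..: next=#  (t=0,i=9, bit20=1)
  nb #..##: next=#  (t=3,i=7, bit19=1)
  nb #..#.: next=.  (t=2,i=7, bit18=0)
  nb #...#: next=#  (t=1,i=2, bit17=1)
  nb #....: next=#  (t=0,i=11, bit16=1)
  nb .####: next=.  (t=0,i=2, bit15=0)
  nb .###.: next=#  (t=9,i=11, bit14=1)
  nb .##.#: next=#  (t=0,i=7, bit13=1)
  nb .##..: next=.  (t=5,i=9, bit12=0)
  nb .#.##: next=#  (t=1,i=10, bit11=1)
  nb .#.#.: next=#  (t=1,i=8, bit10=1)
  nb .#..#: next=.  (t=2,i=6, bit9=0)
  nb .#...: next=.  (t=0,i=10, bit8=0)
  nb ..###: next=.  (t=0,i=1, bit7=0)
  nb ..##.: next=.  (t=1,i=4, bit6=0)
  nb ..#.#: next=#  (t=2,i=8, bit5=1)
  nb ..#..: next=.  (t=10,i=5, bit4=0)
  nb ...##: next=#  (t=0,i=0, bit3=1)
  nb ...#.: next=#  (t=6,i=10, bit2=1)
  nb ....#: next=.  (t=0,i=13, bit1=0)
  nb .....: next=#  (t=0,i=12, bit0=1)
  bits 00101001100110110110110000101101 = 698051629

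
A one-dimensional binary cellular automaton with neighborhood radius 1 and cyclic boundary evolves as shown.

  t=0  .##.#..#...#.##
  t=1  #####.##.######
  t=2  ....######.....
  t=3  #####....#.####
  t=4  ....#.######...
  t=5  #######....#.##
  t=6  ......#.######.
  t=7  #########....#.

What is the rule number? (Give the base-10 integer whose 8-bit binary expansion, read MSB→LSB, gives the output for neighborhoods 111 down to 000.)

  ### -> .   bit 7 = 0  t=1,i=0
  ##. -> #   bit 6 = 1  t=0,i=2
  #.# -> #   bit 5 = 1  t=0,i=0
  #.. -> .   bit 4 = 0  t=0,i=5
  .## -> #   bit 3 = 1  t=0,i=1
  .#. -> #   bit 2 = 1  t=0,i=4
  ..# -> #   bit 1 = 1  t=0,i=6
  ... -> #   bit 0 = 1  t=0,i=9
  bits 01101111 = 111

111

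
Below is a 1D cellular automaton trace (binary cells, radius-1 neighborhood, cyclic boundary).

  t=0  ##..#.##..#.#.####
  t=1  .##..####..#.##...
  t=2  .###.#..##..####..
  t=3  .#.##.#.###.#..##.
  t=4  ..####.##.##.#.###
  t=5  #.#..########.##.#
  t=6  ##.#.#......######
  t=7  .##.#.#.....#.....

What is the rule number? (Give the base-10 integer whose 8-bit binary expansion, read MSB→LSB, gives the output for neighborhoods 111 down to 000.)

120

  [7] ### => .  t=0,i=0
  [6] ##. => #  t=0,i=1
  [5] #.# => #  t=0,i=5
  [4] #.. => #  t=0,i=2
  [3] .## => #  t=0,i=6
  [2] .#. => .  t=0,i=4
  [1] ..# => .  t=0,i=3
  [0] ... => .  t=1,i=16
  bits 01111000 = 120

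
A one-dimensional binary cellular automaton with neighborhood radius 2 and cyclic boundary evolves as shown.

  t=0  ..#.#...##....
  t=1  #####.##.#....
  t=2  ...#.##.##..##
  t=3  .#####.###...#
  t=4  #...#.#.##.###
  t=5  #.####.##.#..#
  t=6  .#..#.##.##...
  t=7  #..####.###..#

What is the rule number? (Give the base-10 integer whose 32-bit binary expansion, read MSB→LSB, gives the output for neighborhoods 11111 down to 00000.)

  ##### -> .   bit 31 = 0  t=1,i=2
  ####. -> #   bit 30 = 1  t=1,i=3
  ###.# -> .   bit 29 = 0  t=1,i=4
  ###.. -> #   bit 28 = 1  t=3,i=9
  ##.## -> #   bit 27 = 1  t=1,i=5
  ##.#. -> #   bit 26 = 1  t=1,i=8
  ##..# -> .   bit 25 = 0  t=2,i=10
  ##... -> .   bit 24 = 0  t=0,i=10
  #.### -> .   bit 23 = 0  t=3,i=1
  #.##. -> #   bit 22 = 1  t=1,i=6
  #.#.# -> .   bit 21 = 0  t=4,i=6
  #.#.. -> #   bit 20 = 1  t=0,i=4
  #..## -> .   bit 19 = 0  t=2,i=11
  #..#. -> #   bit 18 = 1  t=6,i=3
  #...# -> #   bit 17 = 1  t=0,i=6
  #.... -> .   bit 16 = 0  t=0,i=11
  .#### -> .   bit 15 = 0  t=1,i=1
  .###. -> #   bit 14 = 1  t=3,i=8
  .##.# -> .   bit 13 = 0  t=1,i=7
  .##.. -> #   bit 12 = 1  t=0,i=9
  .#.## -> #   bit 11 = 1  t=2,i=4
  .#.#. -> #   bit 10 = 1  t=0,i=3
  .#..# -> .   bit 9 = 0  t=5,i=11
  .#... -> .   bit 8 = 0  t=0,i=5
  ..### -> .   bit 7 = 0  t=1,i=0
  ..##. -> .   bit 6 = 0  t=0,i=8
  ..#.# -> #   bit 5 = 1  t=0,i=2
  ..#.. -> .   bit 4 = 0  t=6,i=1
  ...## -> #   bit 3 = 1  t=0,i=7
  ...#. -> #   bit 2 = 1  t=0,i=1
  ....# -> #   bit 1 = 1  t=0,i=0
  ..... -> .   bit 0 = 0  t=0,i=12
  bits 01011100010101100101110000101110 = 1549163566

1549163566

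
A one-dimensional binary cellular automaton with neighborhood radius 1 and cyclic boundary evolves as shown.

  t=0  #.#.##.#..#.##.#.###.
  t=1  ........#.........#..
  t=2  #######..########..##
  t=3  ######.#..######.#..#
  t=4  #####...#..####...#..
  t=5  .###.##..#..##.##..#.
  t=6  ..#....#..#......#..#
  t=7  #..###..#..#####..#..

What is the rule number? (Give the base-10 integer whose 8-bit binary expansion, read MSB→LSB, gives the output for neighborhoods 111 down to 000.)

  nb ###: next=#  (t=0,i=18, bit7=1)
  nb ##.: next=.  (t=0,i=5, bit6=0)
  nb #.#: next=.  (t=0,i=1, bit5=0)
  nb #..: next=#  (t=0,i=8, bit4=1)
  nb .##: next=.  (t=0,i=4, bit3=0)
  nb .#.: next=.  (t=0,i=0, bit2=0)
  nb ..#: next=.  (t=0,i=9, bit1=0)
  nb ...: next=#  (t=1,i=0, bit0=1)
  bits 10010001 = 145

145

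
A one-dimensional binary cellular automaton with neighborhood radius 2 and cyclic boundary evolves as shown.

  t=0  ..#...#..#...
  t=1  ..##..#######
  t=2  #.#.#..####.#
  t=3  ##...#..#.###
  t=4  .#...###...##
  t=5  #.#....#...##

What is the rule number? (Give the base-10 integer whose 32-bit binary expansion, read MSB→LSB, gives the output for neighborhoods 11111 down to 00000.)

3192234833

  ##### -> #   bit 31 = 1  t=1,i=8
  ####. -> .   bit 30 = 0  t=1,i=11
  ###.# -> #   bit 29 = 1  t=2,i=10
  ###.. -> #   bit 28 = 1  t=1,i=12
  ##.## -> #   bit 27 = 1  t=2,i=11
  ##.#. -> #   bit 26 = 1  t=2,i=1
  ##..# -> #   bit 25 = 1  t=1,i=0
  ##... -> .   bit 24 = 0  t=3,i=2
  #.### -> .   bit 23 = 0  t=3,i=10
  #.##. -> #   bit 22 = 1  t=2,i=12
  #.#.# -> .   bit 21 = 0  t=2,i=2
  #.#.. -> .   bit 20 = 0  t=2,i=4
  #..## -> .   bit 19 = 0  t=1,i=1
  #..#. -> #   bit 18 = 1  t=0,i=8
  #...# -> .   bit 17 = 0  t=0,i=4
  #.... -> #   bit 16 = 1  t=0,i=11
  .#### -> #   bit 15 = 1  t=1,i=7
  .###. -> .   bit 14 = 0  t=4,i=6
  .##.# -> #   bit 13 = 1  t=2,i=0
  .##.. -> .   bit 12 = 0  t=1,i=3
  .#.## -> .   bit 11 = 0  t=3,i=9
  .#.#. -> .   bit 10 = 0  t=2,i=3
  .#..# -> #   bit 9 = 1  t=0,i=7
  .#... -> #   bit 8 = 1  t=0,i=3
  ..### -> .   bit 7 = 0  t=1,i=6
  ..##. -> #   bit 6 = 1  t=1,i=2
  ..#.# -> .   bit 5 = 0  t=3,i=8
  ..#.. -> #   bit 4 = 1  t=0,i=2
  ...## -> .   bit 3 = 0  t=4,i=4
  ...#. -> .   bit 2 = 0  t=0,i=1
  ....# -> .   bit 1 = 0  t=0,i=0
  ..... -> #   bit 0 = 1  t=0,i=12
  bits 10111110010001011010001101010001 = 3192234833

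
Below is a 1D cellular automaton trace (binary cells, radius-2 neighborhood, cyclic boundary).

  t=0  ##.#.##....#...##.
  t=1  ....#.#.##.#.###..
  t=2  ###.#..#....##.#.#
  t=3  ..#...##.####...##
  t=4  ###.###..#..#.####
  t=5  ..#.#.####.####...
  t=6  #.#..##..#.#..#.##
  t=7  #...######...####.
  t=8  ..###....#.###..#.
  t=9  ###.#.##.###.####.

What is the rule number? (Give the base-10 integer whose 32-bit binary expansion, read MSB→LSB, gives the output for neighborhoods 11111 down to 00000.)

848238843

  nb #####: next=.  (t=4,i=0, bit31=0)
  nb ####.: next=.  (t=2,i=1, bit30=0)
  nb ###.#: next=#  (t=2,i=2, bit29=1)
  nb ###..: next=#  (t=1,i=15, bit28=1)
  nb ##.##: next=.  (t=0,i=17, bit27=0)
  nb ##.#.: next=.  (t=0,i=2, bit26=0)
  nb ##..#: next=#  (t=3,i=0, bit25=1)
  nb ##...: next=.  (t=0,i=7, bit24=0)
  nb #.###: next=#  (t=1,i=13, bit23=1)
  nb #.##.: next=.  (t=0,i=0, bit22=0)
  nb #.#.#: next=.  (t=0,i=3, bit21=0)
  nb #.#..: next=.  (t=2,i=4, bit20=0)
  nb #..##: next=#  (t=6,i=4, bit19=1)
  nb #..#.: next=#  (t=2,i=6, bit18=1)
  nb #...#: next=#  (t=0,i=13, bit17=1)
  nb #....: next=#  (t=0,i=8, bit16=1)
  nb .####: next=.  (t=2,i=0, bit15=0)
  nb .###.: next=.  (t=1,i=14, bit14=0)
  nb .##.#: next=.  (t=0,i=1, bit13=0)
  nb .##..: next=#  (t=0,i=6, bit12=1)
  nb .#.##: next=#  (t=0,i=4, bit11=1)
  nb .#.#.: next=.  (t=1,i=5, bit10=0)
  nb .#..#: next=.  (t=2,i=5, bit9=0)
  nb .#...: next=.  (t=0,i=12, bit8=0)
  nb ..###: next=#  (t=7,i=4, bit7=1)
  nb ..##.: next=#  (t=0,i=15, bit6=1)
  nb ..#.#: next=#  (t=1,i=4, bit5=1)
  nb ..#..: next=#  (t=0,i=11, bit4=1)
  nb ...##: next=#  (t=0,i=14, bit3=1)
  nb ...#.: next=.  (t=0,i=10, bit2=0)
  nb ....#: next=#  (t=0,i=9, bit1=1)
  nb .....: next=#  (t=1,i=0, bit0=1)
  bits 00110010100011110001100011111011 = 848238843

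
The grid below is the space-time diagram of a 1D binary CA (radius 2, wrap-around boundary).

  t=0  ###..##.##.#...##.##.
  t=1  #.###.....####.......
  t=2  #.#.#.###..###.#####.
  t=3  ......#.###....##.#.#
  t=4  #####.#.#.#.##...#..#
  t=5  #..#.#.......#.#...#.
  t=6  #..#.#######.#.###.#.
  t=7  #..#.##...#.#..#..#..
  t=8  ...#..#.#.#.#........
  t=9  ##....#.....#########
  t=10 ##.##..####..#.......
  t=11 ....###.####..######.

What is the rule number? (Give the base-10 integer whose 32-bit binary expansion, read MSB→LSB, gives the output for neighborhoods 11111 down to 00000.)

1453035811

  [31] ##### => .  t=2,i=17
  [30] ####. => #  t=1,i=12
  [29] ###.# => .  t=2,i=13
  [28] ###.. => #  t=0,i=2
  [27] ##.## => .  t=0,i=7
  [26] ##.#. => #  t=0,i=10
  [25] ##..# => #  t=0,i=3
  [24] ##... => .  t=1,i=5
  [23] #.### => #  t=0,i=0
  [22] #.##. => .  t=0,i=8
  [21] #.#.# => .  t=2,i=0
  [20] #.#.. => #  t=0,i=11
  [19] #..## => #  t=0,i=4
  [18] #..#. => .  t=5,i=2
  [17] #...# => #  t=0,i=13
  [16] #.... => #  t=1,i=6
  [15] .#### => #  t=1,i=11
  [14] .###. => .  t=0,i=1
  [13] .##.# => .  t=0,i=6
  [12] .##.. => #  t=4,i=13
  [11] .#.## => .  t=1,i=1
  [10] .#.#. => .  t=2,i=1
  [9] .#..# => .  t=4,i=18
  [8] .#... => #  t=0,i=12
  [7] ..### => .  t=1,i=10
  [6] ..##. => .  t=0,i=5
  [5] ..#.# => #  t=1,i=0
  [4] ..#.. => .  t=4,i=17
  [3] ...## => .  t=0,i=14
  [2] ...#. => .  t=1,i=20
  [1] ....# => #  t=1,i=8
  [0] ..... => #  t=1,i=7
  bits 01010110100110111001000100100011 = 1453035811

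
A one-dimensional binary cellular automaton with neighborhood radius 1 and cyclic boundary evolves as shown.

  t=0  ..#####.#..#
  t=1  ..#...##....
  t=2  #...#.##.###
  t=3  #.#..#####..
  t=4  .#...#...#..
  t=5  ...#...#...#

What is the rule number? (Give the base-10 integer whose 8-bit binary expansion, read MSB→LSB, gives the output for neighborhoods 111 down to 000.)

  [7] ### => .  t=0,i=3
  [6] ##. => #  t=0,i=6
  [5] #.# => #  t=0,i=7
  [4] #.. => .  t=0,i=0
  [3] .## => #  t=0,i=2
  [2] .#. => .  t=0,i=8
  [1] ..# => .  t=0,i=1
  [0] ... => #  t=1,i=0
  bits 01101001 = 105

105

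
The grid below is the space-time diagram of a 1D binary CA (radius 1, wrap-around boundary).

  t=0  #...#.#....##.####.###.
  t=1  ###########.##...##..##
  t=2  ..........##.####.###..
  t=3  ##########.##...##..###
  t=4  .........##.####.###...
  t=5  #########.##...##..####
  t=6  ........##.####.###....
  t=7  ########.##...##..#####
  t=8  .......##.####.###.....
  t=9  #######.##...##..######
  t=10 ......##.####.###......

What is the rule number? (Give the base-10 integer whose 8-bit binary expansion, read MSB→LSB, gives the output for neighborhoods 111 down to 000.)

  ###|.  b7=0 t=0,i=15
  ##.|#  b6=1 t=0,i=12
  #.#|#  b5=1 t=0,i=5
  #..|#  b4=1 t=0,i=1
  .##|.  b3=0 t=0,i=11
  .#.|#  b2=1 t=0,i=0
  ..#|#  b1=1 t=0,i=3
  ...|#  b0=1 t=0,i=2
  bits 01110111 = 119

119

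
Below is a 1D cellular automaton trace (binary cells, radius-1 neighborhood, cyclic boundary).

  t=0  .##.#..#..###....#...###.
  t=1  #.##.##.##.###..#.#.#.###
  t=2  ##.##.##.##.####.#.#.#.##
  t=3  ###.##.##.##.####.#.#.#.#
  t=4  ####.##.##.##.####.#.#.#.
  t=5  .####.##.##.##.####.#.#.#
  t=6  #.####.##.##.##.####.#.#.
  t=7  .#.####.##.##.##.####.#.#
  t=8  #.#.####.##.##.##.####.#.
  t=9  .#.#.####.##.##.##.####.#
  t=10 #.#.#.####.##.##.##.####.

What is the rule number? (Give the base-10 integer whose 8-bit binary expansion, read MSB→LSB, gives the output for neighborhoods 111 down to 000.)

242

  ### -> #   bit 7 = 1  t=0,i=11
  ##. -> #   bit 6 = 1  t=0,i=2
  #.# -> #   bit 5 = 1  t=0,i=3
  #.. -> #   bit 4 = 1  t=0,i=5
  .## -> .   bit 3 = 0  t=0,i=1
  .#. -> .   bit 2 = 0  t=0,i=4
  ..# -> #   bit 1 = 1  t=0,i=0
  ... -> .   bit 0 = 0  t=0,i=14
  bits 11110010 = 242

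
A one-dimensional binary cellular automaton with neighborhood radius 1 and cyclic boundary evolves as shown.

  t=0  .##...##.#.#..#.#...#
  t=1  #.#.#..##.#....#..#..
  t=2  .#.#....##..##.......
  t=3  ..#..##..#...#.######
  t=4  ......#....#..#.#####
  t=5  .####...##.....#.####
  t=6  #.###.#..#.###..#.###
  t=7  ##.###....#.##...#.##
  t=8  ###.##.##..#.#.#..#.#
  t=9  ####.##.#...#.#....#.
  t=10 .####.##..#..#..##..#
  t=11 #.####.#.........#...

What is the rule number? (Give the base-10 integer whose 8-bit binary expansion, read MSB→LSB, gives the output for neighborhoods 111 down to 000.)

225

  ### -> #   bit 7 = 1  t=3,i=16
  ##. -> #   bit 6 = 1  t=0,i=2
  #.# -> #   bit 5 = 1  t=0,i=0
  #.. -> .   bit 4 = 0  t=0,i=3
  .## -> .   bit 3 = 0  t=0,i=1
  .#. -> .   bit 2 = 0  t=0,i=9
  ..# -> .   bit 1 = 0  t=0,i=5
  ... -> #   bit 0 = 1  t=0,i=4
  bits 11100001 = 225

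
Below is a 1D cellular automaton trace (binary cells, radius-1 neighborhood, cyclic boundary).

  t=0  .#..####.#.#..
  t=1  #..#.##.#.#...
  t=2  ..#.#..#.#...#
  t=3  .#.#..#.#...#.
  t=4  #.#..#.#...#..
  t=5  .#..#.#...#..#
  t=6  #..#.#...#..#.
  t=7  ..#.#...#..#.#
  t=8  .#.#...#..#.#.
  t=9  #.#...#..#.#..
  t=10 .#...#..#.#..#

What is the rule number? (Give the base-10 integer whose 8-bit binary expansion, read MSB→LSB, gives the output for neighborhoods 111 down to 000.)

162

  [7] ### => #  t=0,i=5
  [6] ##. => .  t=0,i=7
  [5] #.# => #  t=0,i=8
  [4] #.. => .  t=0,i=2
  [3] .## => .  t=0,i=4
  [2] .#. => .  t=0,i=1
  [1] ..# => #  t=0,i=0
  [0] ... => .  t=0,i=13
  bits 10100010 = 162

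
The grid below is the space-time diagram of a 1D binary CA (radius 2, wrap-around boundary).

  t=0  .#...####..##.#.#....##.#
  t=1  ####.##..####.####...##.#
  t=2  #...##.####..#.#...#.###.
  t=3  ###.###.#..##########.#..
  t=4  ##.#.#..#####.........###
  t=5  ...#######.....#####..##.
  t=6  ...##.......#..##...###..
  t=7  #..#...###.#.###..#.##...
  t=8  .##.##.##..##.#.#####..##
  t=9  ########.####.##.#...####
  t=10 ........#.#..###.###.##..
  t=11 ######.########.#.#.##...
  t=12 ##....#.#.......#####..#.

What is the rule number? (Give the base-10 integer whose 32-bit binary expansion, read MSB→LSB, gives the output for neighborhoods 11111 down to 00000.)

176091109

  nb #####: next=.  (t=1,i=1, bit31=0)
  nb ####.: next=.  (t=0,i=7, bit30=0)
  nb ###.#: next=.  (t=1,i=3, bit29=0)
  nb ###..: next=.  (t=0,i=8, bit28=0)
  nb ##.##: next=#  (t=1,i=4, bit27=1)
  nb ##.#.: next=.  (t=0,i=13, bit26=0)
  nb ##..#: next=#  (t=0,i=9, bit25=1)
  nb ##...: next=.  (t=1,i=18, bit24=0)
  nb #.###: next=.  (t=1,i=14, bit23=0)
  nb #.##.: next=#  (t=1,i=5, bit22=1)
  nb #.#.#: next=#  (t=0,i=14, bit21=1)
  nb #.#..: next=#  (t=0,i=1, bit20=1)
  nb #..##: next=#  (t=0,i=10, bit19=1)
  nb #..#.: next=#  (t=2,i=12, bit18=1)
  nb #...#: next=#  (t=0,i=3, bit17=1)
  nb #....: next=.  (t=0,i=18, bit16=0)
  nb .####: next=#  (t=0,i=6, bit15=1)
  nb .###.: next=#  (t=2,i=22, bit14=1)
  nb .##.#: next=#  (t=0,i=12, bit13=1)
  nb .##..: next=.  (t=1,i=6, bit12=0)
  nb .#.##: next=#  (t=2,i=20, bit11=1)
  nb .#.#.: next=#  (t=0,i=0, bit10=1)
  nb .#..#: next=#  (t=3,i=9, bit9=1)
  nb .#...: next=#  (t=0,i=2, bit8=1)
  nb ..###: next=#  (t=0,i=5, bit7=1)
  nb ..##.: next=#  (t=0,i=11, bit6=1)
  nb ..#.#: next=#  (t=2,i=13, bit5=1)
  nb ..#..: next=.  (t=6,i=12, bit4=0)
  nb ...##: next=.  (t=0,i=4, bit3=0)
  nb ...#.: next=#  (t=2,i=18, bit2=1)
  nb ....#: next=.  (t=0,i=19, bit1=0)
  nb .....: next=#  (t=4,i=15, bit0=1)
  bits 00001010011111101110111111100101 = 176091109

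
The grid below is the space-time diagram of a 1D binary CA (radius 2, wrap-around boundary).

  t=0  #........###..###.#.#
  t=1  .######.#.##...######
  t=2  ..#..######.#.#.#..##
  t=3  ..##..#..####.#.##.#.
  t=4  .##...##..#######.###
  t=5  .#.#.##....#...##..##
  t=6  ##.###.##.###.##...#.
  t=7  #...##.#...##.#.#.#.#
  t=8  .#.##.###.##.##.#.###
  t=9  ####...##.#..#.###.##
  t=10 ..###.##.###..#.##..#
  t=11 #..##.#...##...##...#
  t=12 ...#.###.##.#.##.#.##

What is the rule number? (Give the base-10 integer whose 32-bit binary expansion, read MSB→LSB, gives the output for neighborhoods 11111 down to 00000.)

1970391901

  [31] ##### => .  t=1,i=3
  [30] ####. => #  t=1,i=5
  [29] ###.# => #  t=0,i=16
  [28] ###.. => #  t=0,i=11
  [27] ##.## => .  t=1,i=0
  [26] ##.#. => #  t=0,i=17
  [25] ##..# => .  t=0,i=12
  [24] ##... => #  t=0,i=1
  [23] #.### => .  t=1,i=1
  [22] #.##. => #  t=0,i=20
  [21] #.#.# => #  t=0,i=18
  [20] #.#.. => #  t=2,i=16
  [19] #..## => .  t=0,i=13
  [18] #..#. => .  t=2,i=1
  [17] #...# => .  t=1,i=13
  [16] #.... => #  t=0,i=2
  [15] .#### => #  t=1,i=2
  [14] .###. => #  t=0,i=10
  [13] .##.# => .  t=3,i=17
  [12] .##.. => .  t=0,i=0
  [11] .#.## => #  t=0,i=19
  [10] .#.#. => .  t=2,i=13
  [9] .#..# => #  t=2,i=3
  [8] .#... => #  t=3,i=20
  [7] ..### => .  t=0,i=9
  [6] ..##. => #  t=2,i=19
  [5] ..#.# => .  t=6,i=19
  [4] ..#.. => #  t=2,i=2
  [3] ...## => #  t=0,i=8
  [2] ...#. => #  t=5,i=10
  [1] ....# => .  t=0,i=7
  [0] ..... => #  t=0,i=3
  bits 01110101011100011100101101011101 = 1970391901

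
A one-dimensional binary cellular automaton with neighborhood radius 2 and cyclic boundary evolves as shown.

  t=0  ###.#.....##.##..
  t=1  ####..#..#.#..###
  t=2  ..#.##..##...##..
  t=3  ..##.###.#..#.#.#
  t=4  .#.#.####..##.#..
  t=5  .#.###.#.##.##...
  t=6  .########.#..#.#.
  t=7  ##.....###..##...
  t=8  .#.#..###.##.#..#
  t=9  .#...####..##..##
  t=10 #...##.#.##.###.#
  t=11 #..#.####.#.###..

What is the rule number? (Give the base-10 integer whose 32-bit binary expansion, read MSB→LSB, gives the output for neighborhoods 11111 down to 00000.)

  #####|.  b31=0 t=1,i=0
  ####.|#  b30=1 t=1,i=2
  ###.#|#  b29=1 t=0,i=2
  ###..|.  b28=0 t=1,i=3
  ##.##|.  b27=0 t=0,i=12
  ##.#.|#  b26=1 t=0,i=3
  ##..#|#  b25=1 t=0,i=15
  ##...|.  b24=0 t=2,i=10
  #.###|#  b23=1 t=3,i=5
  #.##.|.  b22=0 t=0,i=13
  #.#.#|#  b21=1 t=3,i=14
  #.#..|.  b20=0 t=0,i=4
  #..##|#  b19=1 t=0,i=16
  #..#.|#  b18=1 t=1,i=5
  #...#|.  b17=0 t=2,i=11
  #....|#  b16=1 t=0,i=6
  .####|.  b15=0 t=1,i=15
  .###.|#  b14=1 t=0,i=1
  .##.#|#  b13=1 t=0,i=11
  .##..|#  b12=1 t=0,i=14
  .#.##|#  b11=1 t=2,i=3
  .#.#.|.  b10=0 t=1,i=10
  .#..#|.  b9=0 t=1,i=7
  .#...|.  b8=0 t=0,i=5
  ..###|#  b7=1 t=0,i=0
  ..##.|.  b6=0 t=0,i=10
  ..#.#|#  b5=1 t=1,i=9
  ..#..|.  b4=0 t=1,i=6
  ...##|#  b3=1 t=0,i=9
  ...#.|.  b2=0 t=2,i=1
  ....#|.  b1=0 t=0,i=8
  .....|.  b0=0 t=0,i=7
  bits 01100110101011010111100010101000 = 1722644648

1722644648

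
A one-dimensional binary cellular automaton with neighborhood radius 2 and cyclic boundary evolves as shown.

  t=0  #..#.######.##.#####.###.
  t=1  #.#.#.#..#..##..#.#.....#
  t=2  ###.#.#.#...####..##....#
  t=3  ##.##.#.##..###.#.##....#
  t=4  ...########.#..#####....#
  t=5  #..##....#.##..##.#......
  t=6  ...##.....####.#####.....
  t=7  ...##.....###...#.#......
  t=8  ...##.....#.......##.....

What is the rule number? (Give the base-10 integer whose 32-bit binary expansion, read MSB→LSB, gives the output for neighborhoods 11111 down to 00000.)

  nb #####: next=.  (t=0,i=7, bit31=0)
  nb ####.: next=#  (t=0,i=9, bit30=1)
  nb ###.#: next=.  (t=0,i=10, bit29=0)
  nb ###..: next=.  (t=2,i=15, bit28=0)
  nb ##.##: next=.  (t=0,i=11, bit27=0)
  nb ##.#.: next=#  (t=0,i=24, bit26=1)
  nb ##..#: next=#  (t=1,i=14, bit25=1)
  nb ##...: next=.  (t=2,i=20, bit24=0)
  nb #.###: next=.  (t=0,i=5, bit23=0)
  nb #.##.: next=#  (t=0,i=12, bit22=1)
  nb #.#.#: next=#  (t=1,i=2, bit21=1)
  nb #.#..: next=#  (t=0,i=0, bit20=1)
  nb #..##: next=.  (t=1,i=11, bit19=0)
  nb #..#.: next=#  (t=0,i=2, bit18=1)
  nb #...#: next=.  (t=2,i=10, bit17=0)
  nb #....: next=.  (t=1,i=20, bit16=0)
  nb .####: next=#  (t=0,i=6, bit15=1)
  nb .###.: next=.  (t=0,i=22, bit14=0)
  nb .##.#: next=#  (t=0,i=13, bit13=1)
  nb .##..: next=#  (t=1,i=13, bit12=1)
  nb .#.##: next=#  (t=0,i=4, bit11=1)
  nb .#.#.: next=.  (t=1,i=3, bit10=0)
  nb .#..#: next=.  (t=0,i=1, bit9=0)
  nb .#...: next=#  (t=1,i=19, bit8=1)
  nb ..###: next=#  (t=2,i=12, bit7=1)
  nb ..##.: next=#  (t=1,i=12, bit6=1)
  nb ..#.#: next=.  (t=0,i=3, bit5=0)
  nb ..#..: next=.  (t=1,i=9, bit4=0)
  nb ...##: next=.  (t=1,i=23, bit3=0)
  nb ...#.: next=.  (t=4,i=23, bit2=0)
  nb ....#: next=.  (t=1,i=22, bit1=0)
  nb .....: next=.  (t=1,i=21, bit0=0)
  bits 01000110011101001011100111000000 = 1182054848

1182054848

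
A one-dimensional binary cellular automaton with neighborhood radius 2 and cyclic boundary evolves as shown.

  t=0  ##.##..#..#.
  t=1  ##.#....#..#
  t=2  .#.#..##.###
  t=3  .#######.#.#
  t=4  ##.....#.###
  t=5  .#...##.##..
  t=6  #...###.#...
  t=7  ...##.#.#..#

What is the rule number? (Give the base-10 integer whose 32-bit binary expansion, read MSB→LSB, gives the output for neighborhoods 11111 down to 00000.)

  nb #####: next=.  (t=3,i=3, bit31=0)
  nb ####.: next=.  (t=3,i=6, bit30=0)
  nb ###.#: next=#  (t=1,i=1, bit29=1)
  nb ###..: next=#  (t=4,i=1, bit28=1)
  nb ##.##: next=.  (t=0,i=2, bit27=0)
  nb ##.#.: next=.  (t=1,i=2, bit26=0)
  nb ##..#: next=.  (t=0,i=5, bit25=0)
  nb ##...: next=.  (t=4,i=2, bit24=0)
  nb #.###: next=#  (t=2,i=9, bit23=1)
  nb #.##.: next=#  (t=0,i=0, bit22=1)
  nb #.#.#: next=#  (t=2,i=1, bit21=1)
  nb #.#..: next=#  (t=1,i=3, bit20=1)
  nb #..##: next=#  (t=1,i=10, bit19=1)
  nb #..#.: next=.  (t=0,i=6, bit18=0)
  nb #...#: next=.  (t=5,i=3, bit17=0)
  nb #....: next=.  (t=1,i=5, bit16=0)
  nb .####: next=.  (t=3,i=2, bit15=0)
  nb .###.: next=.  (t=1,i=0, bit14=0)
  nb .##.#: next=#  (t=0,i=1, bit13=1)
  nb .##..: next=.  (t=0,i=4, bit12=0)
  nb .#.##: next=#  (t=0,i=11, bit11=1)
  nb .#.#.: next=#  (t=2,i=2, bit10=1)
  nb .#..#: next=#  (t=0,i=8, bit9=1)
  nb .#...: next=.  (t=1,i=4, bit8=0)
  nb ..###: next=#  (t=1,i=11, bit7=1)
  nb ..##.: next=#  (t=2,i=6, bit6=1)
  nb ..#.#: next=.  (t=0,i=10, bit5=0)
  nb ..#..: next=.  (t=0,i=7, bit4=0)
  nb ...##: next=#  (t=5,i=4, bit3=1)
  nb ...#.: next=#  (t=1,i=7, bit2=1)
  nb ....#: next=#  (t=1,i=6, bit1=1)
  nb .....: next=.  (t=4,i=4, bit0=0)
  bits 00110000111110000010111011001110 = 821571278

821571278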